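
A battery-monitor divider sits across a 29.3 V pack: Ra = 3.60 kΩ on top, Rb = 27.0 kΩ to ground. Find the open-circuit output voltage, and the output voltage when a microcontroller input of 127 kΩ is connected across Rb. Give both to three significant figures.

Open-circuit: V = 29.3 × 27.0/(3.60 + 27.0) = 25.9 V.
With the load, Rb becomes Rb‖R_L = 22.27 kΩ, so V = 29.3 × 22.27/25.87 = 25.2 V.

Unloaded: 25.9 V; loaded: 25.2 V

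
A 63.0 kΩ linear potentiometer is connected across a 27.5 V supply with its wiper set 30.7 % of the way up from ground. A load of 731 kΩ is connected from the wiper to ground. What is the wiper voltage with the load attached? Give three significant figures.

V ≈ 8.29 V

The wiper splits the pot into (1−α)R = 43.66 kΩ above and αR = 19.34 kΩ below.
Lower section ‖ load = 18.84 kΩ.
V_wiper = 27.5 × 18.84/(43.66 + 18.84) = 8.29 V.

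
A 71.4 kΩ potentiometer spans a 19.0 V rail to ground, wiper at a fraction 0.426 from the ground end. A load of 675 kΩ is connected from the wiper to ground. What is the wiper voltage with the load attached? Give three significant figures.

V ≈ 7.89 V

The wiper splits the pot into (1−α)R = 40.98 kΩ above and αR = 30.42 kΩ below.
Lower section ‖ load = 29.10 kΩ.
V_wiper = 19.0 × 29.10/(40.98 + 29.10) = 7.89 V.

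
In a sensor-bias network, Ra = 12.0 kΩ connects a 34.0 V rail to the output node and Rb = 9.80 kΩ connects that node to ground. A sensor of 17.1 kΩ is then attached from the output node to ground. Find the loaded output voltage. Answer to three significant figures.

V_out ≈ 11.6 V

The load sits in parallel with Rb: Rb‖R_L = (9.80 × 17.1) / (9.80 + 17.1) = 6.230 kΩ.
V_out = 34.0 × 6.230 / (12.0 + 6.230) = 34.0 × 6.230/18.23 = 11.6 V.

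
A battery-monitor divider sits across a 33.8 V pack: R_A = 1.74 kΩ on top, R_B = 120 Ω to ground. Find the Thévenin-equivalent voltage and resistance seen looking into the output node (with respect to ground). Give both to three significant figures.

V_th = 2.18 V, R_th = 112 Ω

V_th is the open-circuit tap voltage: 33.8 × 120/(1740 + 120) = 2.18 V.
With the supply zeroed, R_A and R_B appear in parallel from the tap: R_th = R_A‖R_B = (1740 × 120)/1860 = 112 Ω.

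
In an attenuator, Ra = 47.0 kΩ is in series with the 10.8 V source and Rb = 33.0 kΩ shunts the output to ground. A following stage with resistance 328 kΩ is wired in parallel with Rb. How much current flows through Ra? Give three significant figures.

I ≈ 0.140 mA

Rb‖R_L = 29.98 kΩ, so the source sees Ra + Rb‖R_L = 76.98 kΩ.
I = 10.8 V / 76.98 kΩ = 0.140 mA.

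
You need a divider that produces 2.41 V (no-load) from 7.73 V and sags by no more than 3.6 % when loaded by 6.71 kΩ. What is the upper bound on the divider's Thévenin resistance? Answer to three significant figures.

R_th ≤ 251 Ω

Loading drop = R_th/(R_th + R_L) ≤ 0.0360, so R_th ≤ R_L · ε/(1−ε) = 6.71 kΩ × 0.0360/0.9640 = 251 Ω.
(Any R1, R2 with R2/(R1+R2) = 0.312 and R1‖R2 ≤ 251 Ω will meet the spec.)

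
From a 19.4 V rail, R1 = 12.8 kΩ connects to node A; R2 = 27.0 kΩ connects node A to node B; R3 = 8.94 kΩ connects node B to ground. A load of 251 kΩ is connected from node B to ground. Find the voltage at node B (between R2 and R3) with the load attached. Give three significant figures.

V ≈ 3.46 V

At node B, R3 is in parallel with the load: R3‖R_L = 8.633 kΩ.
Below node A the resistance is R2 + (R3‖R_L) = 35.63 kΩ, so V_A = 19.4 × 35.63/48.43 = 14.27 V.
Then V_B = V_A × (R3‖R_L)/(R2 + R3‖R_L) = 14.27 × 8.633/35.63 = 3.46 V.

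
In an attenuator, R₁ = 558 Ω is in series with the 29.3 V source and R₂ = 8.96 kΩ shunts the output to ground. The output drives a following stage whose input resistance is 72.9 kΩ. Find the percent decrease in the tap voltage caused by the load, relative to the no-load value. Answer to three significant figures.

0.715 %

The divider's output (Thévenin) resistance is R₁‖R₂ = 525.3 Ω.
Fractional drop under load = R_th/(R_th + R_L) = 525.3 / (525.3 + 72900) = 0.007154.
So the output falls by 0.715 %.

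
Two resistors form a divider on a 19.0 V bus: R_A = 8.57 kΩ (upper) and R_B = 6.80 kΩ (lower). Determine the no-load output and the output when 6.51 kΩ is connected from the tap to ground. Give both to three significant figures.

Open-circuit: V = 19.0 × 6.80/(8.57 + 6.80) = 8.41 V.
With the load, R_B becomes R_B‖R_L = 3.326 kΩ, so V = 19.0 × 3.326/11.90 = 5.31 V.

Unloaded: 8.41 V; loaded: 5.31 V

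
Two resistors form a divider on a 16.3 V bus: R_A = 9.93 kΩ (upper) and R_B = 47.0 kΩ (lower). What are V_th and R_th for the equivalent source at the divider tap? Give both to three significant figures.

V_th is the open-circuit tap voltage: 16.3 × 47.0/(9.93 + 47.0) = 13.5 V.
With the supply zeroed, R_A and R_B appear in parallel from the tap: R_th = R_A‖R_B = (9.93 × 47.0)/56.93 = 8.20 kΩ.

V_th = 13.5 V, R_th = 8.20 kΩ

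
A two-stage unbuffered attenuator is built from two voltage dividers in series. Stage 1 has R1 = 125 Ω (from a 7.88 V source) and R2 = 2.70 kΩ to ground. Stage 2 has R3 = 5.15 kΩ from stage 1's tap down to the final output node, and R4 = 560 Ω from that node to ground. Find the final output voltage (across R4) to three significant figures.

V_out ≈ 0.723 V

Stage 2 presents R3+R4 = 5710 Ω as a load on stage 1's tap.
Stage 1's lower leg becomes R2‖(R3+R4) = 1833 Ω, so V_mid = 7.88 × 1833/1958 = 7.377 V.
Stage 2 is itself unloaded: V_out = V_mid × R4/(R3+R4) = 7.377 × 560/5710 = 0.723 V.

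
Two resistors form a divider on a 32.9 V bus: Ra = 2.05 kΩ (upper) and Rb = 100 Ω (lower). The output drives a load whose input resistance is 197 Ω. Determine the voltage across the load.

The load sits in parallel with Rb: Rb‖R_L = (100 × 197) / (100 + 197) = 66.33 Ω.
V_out = 32.9 × 66.33 / (2050 + 66.33) = 32.9 × 66.33/2116 = 1.03 V.

V_out ≈ 1.03 V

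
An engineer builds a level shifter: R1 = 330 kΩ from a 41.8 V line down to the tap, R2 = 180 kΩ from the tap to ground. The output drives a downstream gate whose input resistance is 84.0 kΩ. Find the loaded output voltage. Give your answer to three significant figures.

V_out ≈ 6.18 V

The load sits in parallel with R2: R2‖R_L = (180 × 84.0) / (180 + 84.0) = 57.27 kΩ.
V_out = 41.8 × 57.27 / (330 + 57.27) = 41.8 × 57.27/387.3 = 6.18 V.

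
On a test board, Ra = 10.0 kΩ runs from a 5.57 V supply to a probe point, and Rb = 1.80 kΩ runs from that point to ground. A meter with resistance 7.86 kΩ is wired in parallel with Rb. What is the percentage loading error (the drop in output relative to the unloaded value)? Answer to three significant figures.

16.3 %

Unloaded V = 5.57 × 1.80/11.80 = 0.8497 V.
Loaded: Rb‖R_L = 1.465 kΩ, giving V = 5.57 × 1.465/11.46 = 0.7116 V.
Drop = (0.8497 − 0.7116) / 0.8497 = 16.3 %.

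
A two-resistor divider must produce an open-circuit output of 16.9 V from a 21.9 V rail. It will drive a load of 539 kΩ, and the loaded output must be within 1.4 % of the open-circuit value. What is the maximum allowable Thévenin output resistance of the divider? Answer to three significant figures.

Loading drop = R_th/(R_th + R_L) ≤ 0.0140, so R_th ≤ R_L · ε/(1−ε) = 539 kΩ × 0.0140/0.9860 = 7.65 kΩ.

R_th ≤ 7.65 kΩ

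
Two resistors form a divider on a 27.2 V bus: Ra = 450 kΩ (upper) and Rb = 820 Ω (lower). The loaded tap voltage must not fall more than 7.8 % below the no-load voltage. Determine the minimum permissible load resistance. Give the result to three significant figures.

R_L(min) ≈ 9.68 kΩ

Output resistance R_th = Ra‖Rb = (450000 × 820)/450800 = 818.5 Ω.
The fractional drop is R_th/(R_th + R_L); requiring this ≤ 0.0780 gives R_L ≥ R_th(1/0.0780 − 1) = 818.5 × 11.82 = 9.68 kΩ.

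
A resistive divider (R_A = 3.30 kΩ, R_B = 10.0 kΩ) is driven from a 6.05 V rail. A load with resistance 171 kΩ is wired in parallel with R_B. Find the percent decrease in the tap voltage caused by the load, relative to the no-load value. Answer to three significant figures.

1.43 %

The divider's output (Thévenin) resistance is R_A‖R_B = 2.481 kΩ.
Fractional drop under load = R_th/(R_th + R_L) = 2.481 / (2.481 + 171) = 0.01430.
So the output falls by 1.43 %.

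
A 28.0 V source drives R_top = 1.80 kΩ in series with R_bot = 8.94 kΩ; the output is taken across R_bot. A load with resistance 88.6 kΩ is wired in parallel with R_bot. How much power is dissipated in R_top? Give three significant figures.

P ≈ 14.3 mW

Total resistance from the source is R_top + (R_bot‖R_L) = 9.921 kΩ, so I = 28.0/9.921 kΩ = 2.822 mA.
P = I²·R_top = (2.822 mA)² × 1.80 kΩ = 14.3 mW.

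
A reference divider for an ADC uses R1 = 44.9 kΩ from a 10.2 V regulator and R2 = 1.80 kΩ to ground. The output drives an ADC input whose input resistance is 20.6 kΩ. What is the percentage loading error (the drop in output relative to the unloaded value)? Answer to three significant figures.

7.75 %

The divider's output (Thévenin) resistance is R1‖R2 = 1.731 kΩ.
Fractional drop under load = R_th/(R_th + R_L) = 1.731 / (1.731 + 20.6) = 0.07750.
So the output falls by 7.75 %.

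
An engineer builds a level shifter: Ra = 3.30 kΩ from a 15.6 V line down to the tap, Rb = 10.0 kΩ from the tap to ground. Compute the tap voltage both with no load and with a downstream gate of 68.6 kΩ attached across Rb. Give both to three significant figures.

Open-circuit: V = 15.6 × 10.0/(3.30 + 10.0) = 11.7 V.
With the load, Rb becomes Rb‖R_L = 8.728 kΩ, so V = 15.6 × 8.728/12.03 = 11.3 V.

Unloaded: 11.7 V; loaded: 11.3 V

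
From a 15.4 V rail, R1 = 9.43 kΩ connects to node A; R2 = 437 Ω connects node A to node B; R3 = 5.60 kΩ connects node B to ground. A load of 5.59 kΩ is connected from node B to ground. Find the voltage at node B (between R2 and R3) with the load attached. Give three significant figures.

At node B, R3 is in parallel with the load: R3‖R_L = 2797 Ω.
Below node A the resistance is R2 + (R3‖R_L) = 3234 Ω, so V_A = 15.4 × 3234/12660 = 3.933 V.
Then V_B = V_A × (R3‖R_L)/(R2 + R3‖R_L) = 3.933 × 2797/3234 = 3.40 V.

V ≈ 3.40 V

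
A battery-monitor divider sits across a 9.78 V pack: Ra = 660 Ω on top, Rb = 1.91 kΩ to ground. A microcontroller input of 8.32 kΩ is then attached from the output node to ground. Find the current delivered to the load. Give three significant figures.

I_L ≈ 0.825 mA

Rb‖R_L = 1553 Ω; V_out = 9.78 × 1553/2213 = 6.864 V.
I_L = V_out / R_L = 6.864 / 8.32 kΩ = 0.825 mA.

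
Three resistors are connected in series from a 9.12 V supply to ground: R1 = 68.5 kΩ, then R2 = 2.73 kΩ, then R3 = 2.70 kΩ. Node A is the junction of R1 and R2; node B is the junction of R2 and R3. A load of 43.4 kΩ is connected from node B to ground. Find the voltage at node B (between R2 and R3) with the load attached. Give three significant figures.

V ≈ 0.314 V

At node B, R3 is in parallel with the load: R3‖R_L = 2.542 kΩ.
Below node A the resistance is R2 + (R3‖R_L) = 5.272 kΩ, so V_A = 9.12 × 5.272/73.77 = 0.6517 V.
Then V_B = V_A × (R3‖R_L)/(R2 + R3‖R_L) = 0.6517 × 2.542/5.272 = 0.314 V.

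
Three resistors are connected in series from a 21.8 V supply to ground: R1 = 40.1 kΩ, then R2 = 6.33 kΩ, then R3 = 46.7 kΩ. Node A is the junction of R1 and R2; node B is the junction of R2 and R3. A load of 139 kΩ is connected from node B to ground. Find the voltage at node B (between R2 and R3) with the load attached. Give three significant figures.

At node B, R3 is in parallel with the load: R3‖R_L = 34.96 kΩ.
Below node A the resistance is R2 + (R3‖R_L) = 41.29 kΩ, so V_A = 21.8 × 41.29/81.39 = 11.06 V.
Then V_B = V_A × (R3‖R_L)/(R2 + R3‖R_L) = 11.06 × 34.96/41.29 = 9.36 V.

V ≈ 9.36 V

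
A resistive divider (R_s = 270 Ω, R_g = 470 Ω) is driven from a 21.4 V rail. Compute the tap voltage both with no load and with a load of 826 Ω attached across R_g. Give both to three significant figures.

Open-circuit: V = 21.4 × 470/(270 + 470) = 13.6 V.
With the load, R_g becomes R_g‖R_L = 299.6 Ω, so V = 21.4 × 299.6/569.6 = 11.3 V.

Unloaded: 13.6 V; loaded: 11.3 V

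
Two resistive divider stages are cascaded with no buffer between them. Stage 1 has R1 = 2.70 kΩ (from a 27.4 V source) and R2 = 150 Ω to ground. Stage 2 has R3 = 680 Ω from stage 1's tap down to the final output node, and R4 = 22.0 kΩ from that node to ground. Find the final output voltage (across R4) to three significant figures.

Stage 2 presents R3+R4 = 22680 Ω as a load on stage 1's tap.
Stage 1's lower leg becomes R2‖(R3+R4) = 149.0 Ω, so V_mid = 27.4 × 149.0/2849 = 1.433 V.
Stage 2 is itself unloaded: V_out = V_mid × R4/(R3+R4) = 1.433 × 22000/22680 = 1.39 V.

V_out ≈ 1.39 V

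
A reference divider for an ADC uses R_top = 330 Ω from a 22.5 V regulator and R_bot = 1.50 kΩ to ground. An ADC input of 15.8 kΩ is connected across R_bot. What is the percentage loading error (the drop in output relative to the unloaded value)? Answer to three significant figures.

The divider's output (Thévenin) resistance is R_top‖R_bot = 270.5 Ω.
Fractional drop under load = R_th/(R_th + R_L) = 270.5 / (270.5 + 15800) = 0.01683.
So the output falls by 1.68 %.

1.68 %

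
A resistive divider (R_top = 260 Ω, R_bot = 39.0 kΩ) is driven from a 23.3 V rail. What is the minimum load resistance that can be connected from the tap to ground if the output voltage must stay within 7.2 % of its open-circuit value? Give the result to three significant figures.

R_L(min) ≈ 3.33 kΩ

Output resistance R_th = R_top‖R_bot = (260 × 39000)/39260 = 258.3 Ω.
The fractional drop is R_th/(R_th + R_L); requiring this ≤ 0.0720 gives R_L ≥ R_th(1/0.0720 − 1) = 258.3 × 12.89 = 3.33 kΩ.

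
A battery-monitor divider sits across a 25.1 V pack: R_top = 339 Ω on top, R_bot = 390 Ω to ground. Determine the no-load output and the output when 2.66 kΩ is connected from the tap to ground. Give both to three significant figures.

Unloaded: 13.4 V; loaded: 12.6 V

Open-circuit: V = 25.1 × 390/(339 + 390) = 13.4 V.
With the load, R_bot becomes R_bot‖R_L = 340.1 Ω, so V = 25.1 × 340.1/679.1 = 12.6 V.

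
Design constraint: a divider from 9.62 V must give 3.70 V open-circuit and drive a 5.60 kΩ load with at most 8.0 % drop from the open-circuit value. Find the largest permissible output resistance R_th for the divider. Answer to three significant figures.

R_th ≤ 487 Ω

Loading drop = R_th/(R_th + R_L) ≤ 0.0800, so R_th ≤ R_L · ε/(1−ε) = 5.60 kΩ × 0.0800/0.9200 = 487 Ω.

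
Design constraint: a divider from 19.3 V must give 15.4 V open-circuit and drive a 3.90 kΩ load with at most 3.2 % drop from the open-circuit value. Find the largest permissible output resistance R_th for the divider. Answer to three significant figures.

Loading drop = R_th/(R_th + R_L) ≤ 0.0320, so R_th ≤ R_L · ε/(1−ε) = 3.90 kΩ × 0.0320/0.9680 = 129 Ω.

R_th ≤ 129 Ω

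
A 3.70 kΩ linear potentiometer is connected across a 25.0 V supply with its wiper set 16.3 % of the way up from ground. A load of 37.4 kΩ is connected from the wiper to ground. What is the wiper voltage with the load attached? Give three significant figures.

The wiper splits the pot into (1−α)R = 3097 Ω above and αR = 603.1 Ω below.
Lower section ‖ load = 593.5 Ω.
V_wiper = 25.0 × 593.5/(3097 + 593.5) = 4.02 V.

V ≈ 4.02 V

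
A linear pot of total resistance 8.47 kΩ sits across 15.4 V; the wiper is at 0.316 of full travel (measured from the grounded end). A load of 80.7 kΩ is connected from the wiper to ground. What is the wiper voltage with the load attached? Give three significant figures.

V ≈ 4.76 V

The wiper splits the pot into (1−α)R = 5.793 kΩ above and αR = 2.677 kΩ below.
Lower section ‖ load = 2.591 kΩ.
V_wiper = 15.4 × 2.591/(5.793 + 2.591) = 4.76 V.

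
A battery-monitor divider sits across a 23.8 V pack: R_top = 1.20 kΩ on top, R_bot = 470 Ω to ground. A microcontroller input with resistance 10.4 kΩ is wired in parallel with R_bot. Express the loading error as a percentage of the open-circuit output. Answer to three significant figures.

The divider's output (Thévenin) resistance is R_top‖R_bot = 337.7 Ω.
Fractional drop under load = R_th/(R_th + R_L) = 337.7 / (337.7 + 10400) = 0.03145.
So the output falls by 3.15 %.

3.15 %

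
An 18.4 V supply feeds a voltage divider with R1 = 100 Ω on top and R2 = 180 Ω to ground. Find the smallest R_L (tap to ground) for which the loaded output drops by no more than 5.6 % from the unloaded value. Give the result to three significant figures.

Output resistance R_th = R1‖R2 = (100 × 180)/280.0 = 64.29 Ω.
The fractional drop is R_th/(R_th + R_L); requiring this ≤ 0.0560 gives R_L ≥ R_th(1/0.0560 − 1) = 64.29 × 16.86 = 1.08 kΩ.

R_L(min) ≈ 1.08 kΩ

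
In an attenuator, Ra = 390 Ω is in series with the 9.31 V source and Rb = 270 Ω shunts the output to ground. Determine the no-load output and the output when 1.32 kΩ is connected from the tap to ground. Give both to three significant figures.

Unloaded: 3.81 V; loaded: 3.40 V

Open-circuit: V = 9.31 × 270/(390 + 270) = 3.81 V.
With the load, Rb becomes Rb‖R_L = 224.2 Ω, so V = 9.31 × 224.2/614.2 = 3.40 V.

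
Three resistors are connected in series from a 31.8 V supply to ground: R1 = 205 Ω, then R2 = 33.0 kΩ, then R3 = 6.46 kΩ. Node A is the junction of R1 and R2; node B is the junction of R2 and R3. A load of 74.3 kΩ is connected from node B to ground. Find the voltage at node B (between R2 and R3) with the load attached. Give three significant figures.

At node B, R3 is in parallel with the load: R3‖R_L = 5943 Ω.
Below node A the resistance is R2 + (R3‖R_L) = 38940 Ω, so V_A = 31.8 × 38940/39150 = 31.63 V.
Then V_B = V_A × (R3‖R_L)/(R2 + R3‖R_L) = 31.63 × 5943/38940 = 4.83 V.

V ≈ 4.83 V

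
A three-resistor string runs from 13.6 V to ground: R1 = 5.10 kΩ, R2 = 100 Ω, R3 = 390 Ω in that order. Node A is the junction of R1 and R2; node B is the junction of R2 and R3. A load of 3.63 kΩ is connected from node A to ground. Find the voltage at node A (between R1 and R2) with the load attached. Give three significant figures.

Below node A the series string R2+R3 = 490.0 Ω sits in parallel with the 3630 Ω load: 431.7 Ω.
V_A = 13.6 × 431.7/(5100 + 431.7) = 1.06 V.

V ≈ 1.06 V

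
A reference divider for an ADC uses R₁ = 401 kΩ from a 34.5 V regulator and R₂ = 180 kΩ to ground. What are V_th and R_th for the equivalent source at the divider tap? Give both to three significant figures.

V_th = 10.7 V, R_th = 124 kΩ

V_th is the open-circuit tap voltage: 34.5 × 180/(401 + 180) = 10.7 V.
With the supply zeroed, R₁ and R₂ appear in parallel from the tap: R_th = R₁‖R₂ = (401 × 180)/581.0 = 124 kΩ.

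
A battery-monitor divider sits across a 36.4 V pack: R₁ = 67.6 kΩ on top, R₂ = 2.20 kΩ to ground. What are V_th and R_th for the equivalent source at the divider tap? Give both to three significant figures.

V_th = 1.15 V, R_th = 2.13 kΩ

V_th is the open-circuit tap voltage: 36.4 × 2.20/(67.6 + 2.20) = 1.15 V.
With the supply zeroed, R₁ and R₂ appear in parallel from the tap: R_th = R₁‖R₂ = (67.6 × 2.20)/69.80 = 2.13 kΩ.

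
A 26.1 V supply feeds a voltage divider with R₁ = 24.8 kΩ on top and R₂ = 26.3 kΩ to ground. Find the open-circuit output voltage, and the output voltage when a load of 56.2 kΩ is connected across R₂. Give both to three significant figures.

Open-circuit: V = 26.1 × 26.3/(24.8 + 26.3) = 13.4 V.
With the load, R₂ becomes R₂‖R_L = 17.92 kΩ, so V = 26.1 × 17.92/42.72 = 10.9 V.

Unloaded: 13.4 V; loaded: 10.9 V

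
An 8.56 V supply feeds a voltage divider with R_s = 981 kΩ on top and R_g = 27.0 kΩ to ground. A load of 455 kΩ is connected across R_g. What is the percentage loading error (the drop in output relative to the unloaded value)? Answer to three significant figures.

5.46 %

The divider's output (Thévenin) resistance is R_s‖R_g = 26.28 kΩ.
Fractional drop under load = R_th/(R_th + R_L) = 26.28 / (26.28 + 455) = 0.05460.
So the output falls by 5.46 %.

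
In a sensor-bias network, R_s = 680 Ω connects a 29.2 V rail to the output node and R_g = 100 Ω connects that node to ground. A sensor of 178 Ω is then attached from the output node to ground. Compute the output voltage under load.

The load sits in parallel with R_g: R_g‖R_L = (100 × 178) / (100 + 178) = 64.03 Ω.
V_out = 29.2 × 64.03 / (680 + 64.03) = 29.2 × 64.03/744.0 = 2.51 V.

V_out ≈ 2.51 V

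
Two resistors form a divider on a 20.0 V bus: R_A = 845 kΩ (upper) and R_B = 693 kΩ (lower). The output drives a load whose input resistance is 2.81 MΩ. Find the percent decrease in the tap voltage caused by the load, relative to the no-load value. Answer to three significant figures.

11.9 %

The divider's output (Thévenin) resistance is R_A‖R_B = 380.7 kΩ.
Fractional drop under load = R_th/(R_th + R_L) = 380.7 / (380.7 + 2810) = 0.1193.
So the output falls by 11.9 %.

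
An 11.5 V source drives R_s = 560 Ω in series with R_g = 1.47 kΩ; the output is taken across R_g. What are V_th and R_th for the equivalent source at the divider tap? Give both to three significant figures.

V_th is the open-circuit tap voltage: 11.5 × 1470/(560 + 1470) = 8.33 V.
With the supply zeroed, R_s and R_g appear in parallel from the tap: R_th = R_s‖R_g = (560 × 1470)/2030 = 406 Ω.

V_th = 8.33 V, R_th = 406 Ω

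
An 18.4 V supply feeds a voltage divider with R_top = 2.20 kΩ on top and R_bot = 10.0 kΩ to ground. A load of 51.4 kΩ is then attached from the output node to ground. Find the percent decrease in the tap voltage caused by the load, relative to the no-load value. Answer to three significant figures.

The divider's output (Thévenin) resistance is R_top‖R_bot = 1.803 kΩ.
Fractional drop under load = R_th/(R_th + R_L) = 1.803 / (1.803 + 51.4) = 0.03389.
So the output falls by 3.39 %.

3.39 %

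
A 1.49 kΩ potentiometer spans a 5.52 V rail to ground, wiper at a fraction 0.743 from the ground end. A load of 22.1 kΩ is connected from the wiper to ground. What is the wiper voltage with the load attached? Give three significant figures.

V ≈ 4.05 V

The wiper splits the pot into (1−α)R = 382.9 Ω above and αR = 1107 Ω below.
Lower section ‖ load = 1054 Ω.
V_wiper = 5.52 × 1054/(382.9 + 1054) = 4.05 V.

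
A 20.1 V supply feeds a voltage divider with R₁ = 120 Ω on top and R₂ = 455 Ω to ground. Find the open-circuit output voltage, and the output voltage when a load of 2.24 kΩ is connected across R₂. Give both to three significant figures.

Open-circuit: V = 20.1 × 455/(120 + 455) = 15.9 V.
With the load, R₂ becomes R₂‖R_L = 378.2 Ω, so V = 20.1 × 378.2/498.2 = 15.3 V.

Unloaded: 15.9 V; loaded: 15.3 V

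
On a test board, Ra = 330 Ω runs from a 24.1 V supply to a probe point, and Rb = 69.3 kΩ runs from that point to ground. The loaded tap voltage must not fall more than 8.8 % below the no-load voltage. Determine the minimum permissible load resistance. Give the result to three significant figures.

R_L(min) ≈ 3.40 kΩ

Output resistance R_th = Ra‖Rb = (330 × 69300)/69630 = 328.4 Ω.
The fractional drop is R_th/(R_th + R_L); requiring this ≤ 0.0880 gives R_L ≥ R_th(1/0.0880 − 1) = 328.4 × 10.36 = 3.40 kΩ.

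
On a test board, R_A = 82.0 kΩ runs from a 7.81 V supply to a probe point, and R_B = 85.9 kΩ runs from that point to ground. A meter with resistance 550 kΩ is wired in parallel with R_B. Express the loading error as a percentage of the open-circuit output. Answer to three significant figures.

7.09 %

The divider's output (Thévenin) resistance is R_A‖R_B = 41.95 kΩ.
Fractional drop under load = R_th/(R_th + R_L) = 41.95 / (41.95 + 550) = 0.07087.
So the output falls by 7.09 %.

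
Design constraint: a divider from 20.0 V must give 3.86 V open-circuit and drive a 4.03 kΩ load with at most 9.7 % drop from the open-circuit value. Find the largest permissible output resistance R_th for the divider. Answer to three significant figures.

Loading drop = R_th/(R_th + R_L) ≤ 0.0970, so R_th ≤ R_L · ε/(1−ε) = 4.03 kΩ × 0.0970/0.9030 = 433 Ω.
(Any R1, R2 with R2/(R1+R2) = 0.193 and R1‖R2 ≤ 433 Ω will meet the spec.)

R_th ≤ 433 Ω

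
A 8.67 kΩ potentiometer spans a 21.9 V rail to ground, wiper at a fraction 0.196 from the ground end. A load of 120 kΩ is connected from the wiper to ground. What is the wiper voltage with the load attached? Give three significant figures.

V ≈ 4.24 V

The wiper splits the pot into (1−α)R = 6.971 kΩ above and αR = 1.699 kΩ below.
Lower section ‖ load = 1.676 kΩ.
V_wiper = 21.9 × 1.676/(6.971 + 1.676) = 4.24 V.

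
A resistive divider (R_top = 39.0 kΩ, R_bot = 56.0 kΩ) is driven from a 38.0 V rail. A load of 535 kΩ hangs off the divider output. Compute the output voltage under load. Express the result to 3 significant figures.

The load sits in parallel with R_bot: R_bot‖R_L = (56.0 × 535) / (56.0 + 535) = 50.69 kΩ.
V_out = 38.0 × 50.69 / (39.0 + 50.69) = 38.0 × 50.69/89.69 = 21.5 V.
(Unloaded it would have been 22.4 V.)

V_out ≈ 21.5 V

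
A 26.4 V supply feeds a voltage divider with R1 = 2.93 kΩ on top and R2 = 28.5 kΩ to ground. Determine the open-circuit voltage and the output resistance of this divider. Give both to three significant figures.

V_th is the open-circuit tap voltage: 26.4 × 28.5/(2.93 + 28.5) = 23.9 V.
With the supply zeroed, R1 and R2 appear in parallel from the tap: R_th = R1‖R2 = (2.93 × 28.5)/31.43 = 2.66 kΩ.

V_th = 23.9 V, R_th = 2.66 kΩ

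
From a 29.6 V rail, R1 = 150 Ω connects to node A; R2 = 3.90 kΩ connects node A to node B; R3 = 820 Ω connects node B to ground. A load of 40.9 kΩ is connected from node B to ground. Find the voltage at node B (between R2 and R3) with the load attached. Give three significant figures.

V ≈ 4.90 V

At node B, R3 is in parallel with the load: R3‖R_L = 803.9 Ω.
Below node A the resistance is R2 + (R3‖R_L) = 4704 Ω, so V_A = 29.6 × 4704/4854 = 28.69 V.
Then V_B = V_A × (R3‖R_L)/(R2 + R3‖R_L) = 28.69 × 803.9/4704 = 4.90 V.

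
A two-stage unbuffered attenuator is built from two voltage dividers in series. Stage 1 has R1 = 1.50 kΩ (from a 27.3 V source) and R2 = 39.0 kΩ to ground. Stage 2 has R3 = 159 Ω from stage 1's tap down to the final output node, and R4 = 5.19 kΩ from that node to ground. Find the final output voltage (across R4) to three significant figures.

Stage 2 presents R3+R4 = 5349 Ω as a load on stage 1's tap.
Stage 1's lower leg becomes R2‖(R3+R4) = 4704 Ω, so V_mid = 27.3 × 4704/6204 = 20.70 V.
Stage 2 is itself unloaded: V_out = V_mid × R4/(R3+R4) = 20.70 × 5190/5349 = 20.1 V.

V_out ≈ 20.1 V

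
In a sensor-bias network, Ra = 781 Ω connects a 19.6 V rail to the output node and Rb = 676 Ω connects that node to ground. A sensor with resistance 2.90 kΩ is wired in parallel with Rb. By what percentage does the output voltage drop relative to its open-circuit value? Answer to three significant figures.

Unloaded V = 19.6 × 676/1457 = 9.0938 V.
Loaded: Rb‖R_L = 548.2 Ω, giving V = 19.6 × 548.2/1329 = 8.0837 V.
Drop = (9.0938 − 8.0837) / 9.0938 = 11.1 %.

11.1 %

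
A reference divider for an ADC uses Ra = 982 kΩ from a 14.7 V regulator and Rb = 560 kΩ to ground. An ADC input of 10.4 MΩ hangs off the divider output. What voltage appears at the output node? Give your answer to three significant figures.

The load sits in parallel with Rb: Rb‖R_L = (560 × 10400) / (560 + 10400) = 531.4 kΩ.
V_out = 14.7 × 531.4 / (982 + 531.4) = 14.7 × 531.4/1513 = 5.16 V.
(Unloaded it would have been 5.34 V.)

V_out ≈ 5.16 V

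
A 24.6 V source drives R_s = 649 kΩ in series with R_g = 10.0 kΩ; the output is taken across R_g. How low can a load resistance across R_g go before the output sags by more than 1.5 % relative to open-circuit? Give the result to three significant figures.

R_L(min) ≈ 647 kΩ

Output resistance R_th = R_s‖R_g = (649 × 10.0)/659.0 = 9.848 kΩ.
The fractional drop is R_th/(R_th + R_L); requiring this ≤ 0.0150 gives R_L ≥ R_th(1/0.0150 − 1) = 9.848 × 65.67 = 647 kΩ.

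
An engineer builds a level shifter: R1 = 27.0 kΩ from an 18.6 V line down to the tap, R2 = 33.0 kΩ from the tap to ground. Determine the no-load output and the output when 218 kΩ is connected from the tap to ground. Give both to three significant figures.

Unloaded: 10.2 V; loaded: 9.58 V

Open-circuit: V = 18.6 × 33.0/(27.0 + 33.0) = 10.2 V.
With the load, R2 becomes R2‖R_L = 28.66 kΩ, so V = 18.6 × 28.66/55.66 = 9.58 V.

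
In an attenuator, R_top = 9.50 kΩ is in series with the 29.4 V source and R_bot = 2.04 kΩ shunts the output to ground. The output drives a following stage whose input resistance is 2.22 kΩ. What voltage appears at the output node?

V_out ≈ 2.96 V

The load sits in parallel with R_bot: R_bot‖R_L = (2.04 × 2.22) / (2.04 + 2.22) = 1.063 kΩ.
V_out = 29.4 × 1.063 / (9.50 + 1.063) = 29.4 × 1.063/10.56 = 2.96 V.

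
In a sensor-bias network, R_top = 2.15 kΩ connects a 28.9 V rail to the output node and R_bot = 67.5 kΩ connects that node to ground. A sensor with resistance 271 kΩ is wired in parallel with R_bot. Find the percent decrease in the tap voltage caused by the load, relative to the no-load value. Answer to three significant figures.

The divider's output (Thévenin) resistance is R_top‖R_bot = 2.084 kΩ.
Fractional drop under load = R_th/(R_th + R_L) = 2.084 / (2.084 + 271) = 0.007630.
So the output falls by 0.763 %.

0.763 %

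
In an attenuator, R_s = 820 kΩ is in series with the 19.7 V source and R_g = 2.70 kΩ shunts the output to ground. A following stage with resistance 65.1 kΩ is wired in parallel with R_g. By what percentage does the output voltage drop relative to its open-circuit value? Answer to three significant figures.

The divider's output (Thévenin) resistance is R_s‖R_g = 2.691 kΩ.
Fractional drop under load = R_th/(R_th + R_L) = 2.691 / (2.691 + 65.1) = 0.03970.
So the output falls by 3.97 %.

3.97 %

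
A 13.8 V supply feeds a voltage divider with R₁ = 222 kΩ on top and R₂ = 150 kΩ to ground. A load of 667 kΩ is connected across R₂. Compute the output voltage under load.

V_out ≈ 4.91 V

The load sits in parallel with R₂: R₂‖R_L = (150 × 667) / (150 + 667) = 122.5 kΩ.
V_out = 13.8 × 122.5 / (222 + 122.5) = 13.8 × 122.5/344.5 = 4.91 V.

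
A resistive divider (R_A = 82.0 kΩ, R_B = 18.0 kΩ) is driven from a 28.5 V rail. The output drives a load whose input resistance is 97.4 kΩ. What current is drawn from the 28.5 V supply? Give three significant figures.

R_B‖R_L = 15.19 kΩ, so the source sees R_A + R_B‖R_L = 97.19 kΩ.
I = 28.5 V / 97.19 kΩ = 0.293 mA.

I ≈ 0.293 mA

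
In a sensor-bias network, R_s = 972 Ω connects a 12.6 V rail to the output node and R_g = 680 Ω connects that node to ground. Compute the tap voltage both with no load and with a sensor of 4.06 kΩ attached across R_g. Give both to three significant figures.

Unloaded: 5.19 V; loaded: 4.72 V

Open-circuit: V = 12.6 × 680/(972 + 680) = 5.19 V.
With the load, R_g becomes R_g‖R_L = 582.4 Ω, so V = 12.6 × 582.4/1554 = 4.72 V.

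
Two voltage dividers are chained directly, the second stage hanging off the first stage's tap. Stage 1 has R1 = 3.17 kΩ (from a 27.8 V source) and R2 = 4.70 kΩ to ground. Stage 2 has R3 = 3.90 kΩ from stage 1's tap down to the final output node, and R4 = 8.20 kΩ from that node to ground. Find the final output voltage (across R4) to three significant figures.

Stage 2 presents R3+R4 = 12.10 kΩ as a load on stage 1's tap.
Stage 1's lower leg becomes R2‖(R3+R4) = 3.385 kΩ, so V_mid = 27.8 × 3.385/6.555 = 14.36 V.
Stage 2 is itself unloaded: V_out = V_mid × R4/(R3+R4) = 14.36 × 8.20/12.10 = 9.73 V.

V_out ≈ 9.73 V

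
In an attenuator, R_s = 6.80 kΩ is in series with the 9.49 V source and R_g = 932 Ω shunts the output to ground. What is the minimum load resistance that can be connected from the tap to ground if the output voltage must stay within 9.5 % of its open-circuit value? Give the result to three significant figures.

Output resistance R_th = R_s‖R_g = (6800 × 932)/7732 = 819.7 Ω.
The fractional drop is R_th/(R_th + R_L); requiring this ≤ 0.0950 gives R_L ≥ R_th(1/0.0950 − 1) = 819.7 × 9.526 = 7.81 kΩ.

R_L(min) ≈ 7.81 kΩ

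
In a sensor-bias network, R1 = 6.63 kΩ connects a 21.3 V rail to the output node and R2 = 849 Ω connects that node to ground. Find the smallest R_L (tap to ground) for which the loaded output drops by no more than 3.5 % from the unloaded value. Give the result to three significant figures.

R_L(min) ≈ 20.8 kΩ

Output resistance R_th = R1‖R2 = (6630 × 849)/7479 = 752.6 Ω.
The fractional drop is R_th/(R_th + R_L); requiring this ≤ 0.0350 gives R_L ≥ R_th(1/0.0350 − 1) = 752.6 × 27.57 = 20.8 kΩ.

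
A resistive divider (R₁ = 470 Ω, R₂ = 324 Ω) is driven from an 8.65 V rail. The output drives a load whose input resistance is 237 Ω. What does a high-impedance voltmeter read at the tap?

V_out ≈ 1.95 V

The load sits in parallel with R₂: R₂‖R_L = (324 × 237) / (324 + 237) = 136.9 Ω.
V_out = 8.65 × 136.9 / (470 + 136.9) = 8.65 × 136.9/606.9 = 1.95 V.
(Unloaded it would have been 3.53 V.)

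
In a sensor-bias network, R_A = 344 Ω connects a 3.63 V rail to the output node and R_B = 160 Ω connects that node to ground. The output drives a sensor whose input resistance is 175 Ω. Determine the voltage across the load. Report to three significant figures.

V_out ≈ 0.710 V

The load sits in parallel with R_B: R_B‖R_L = (160 × 175) / (160 + 175) = 83.58 Ω.
V_out = 3.63 × 83.58 / (344 + 83.58) = 3.63 × 83.58/427.6 = 0.710 V.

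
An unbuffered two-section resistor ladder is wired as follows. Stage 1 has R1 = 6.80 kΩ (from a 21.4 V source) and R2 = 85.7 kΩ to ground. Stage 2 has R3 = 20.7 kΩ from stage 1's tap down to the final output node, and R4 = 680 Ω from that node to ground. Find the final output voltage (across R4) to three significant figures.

V_out ≈ 0.487 V

Stage 2 presents R3+R4 = 21380 Ω as a load on stage 1's tap.
Stage 1's lower leg becomes R2‖(R3+R4) = 17110 Ω, so V_mid = 21.4 × 17110/23910 = 15.31 V.
Stage 2 is itself unloaded: V_out = V_mid × R4/(R3+R4) = 15.31 × 680/21380 = 0.487 V.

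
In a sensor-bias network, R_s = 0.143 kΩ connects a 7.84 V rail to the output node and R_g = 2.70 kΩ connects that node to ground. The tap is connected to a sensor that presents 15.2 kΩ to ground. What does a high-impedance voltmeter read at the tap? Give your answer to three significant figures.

V_out ≈ 7.38 V

The load sits in parallel with R_g: R_g‖R_L = (2700 × 15200) / (2700 + 15200) = 2293 Ω.
V_out = 7.84 × 2293 / (143 + 2293) = 7.84 × 2293/2436 = 7.38 V.
(Unloaded it would have been 7.45 V.)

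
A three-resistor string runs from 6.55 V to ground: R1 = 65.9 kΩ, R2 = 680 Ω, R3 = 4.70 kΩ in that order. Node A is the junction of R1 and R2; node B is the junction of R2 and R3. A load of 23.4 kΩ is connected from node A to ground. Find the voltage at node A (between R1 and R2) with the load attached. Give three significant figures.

V ≈ 0.408 V

Below node A the series string R2+R3 = 5380 Ω sits in parallel with the 23400 Ω load: 4374 Ω.
V_A = 6.55 × 4374/(65900 + 4374) = 0.408 V.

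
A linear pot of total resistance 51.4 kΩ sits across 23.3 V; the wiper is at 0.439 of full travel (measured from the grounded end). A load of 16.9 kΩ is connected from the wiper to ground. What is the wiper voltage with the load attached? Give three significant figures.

The wiper splits the pot into (1−α)R = 28.84 kΩ above and αR = 22.56 kΩ below.
Lower section ‖ load = 9.663 kΩ.
V_wiper = 23.3 × 9.663/(28.84 + 9.663) = 5.85 V.

V ≈ 5.85 V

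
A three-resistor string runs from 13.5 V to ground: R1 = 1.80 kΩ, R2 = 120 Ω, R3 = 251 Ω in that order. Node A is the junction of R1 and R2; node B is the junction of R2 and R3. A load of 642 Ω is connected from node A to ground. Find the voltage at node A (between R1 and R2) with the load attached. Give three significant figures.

V ≈ 1.56 V

Below node A the series string R2+R3 = 371.0 Ω sits in parallel with the 642 Ω load: 235.1 Ω.
V_A = 13.5 × 235.1/(1800 + 235.1) = 1.56 V.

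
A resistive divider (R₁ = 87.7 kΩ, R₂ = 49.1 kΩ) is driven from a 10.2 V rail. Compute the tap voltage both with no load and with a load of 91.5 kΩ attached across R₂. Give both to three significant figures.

Unloaded: 3.66 V; loaded: 2.72 V

Open-circuit: V = 10.2 × 49.1/(87.7 + 49.1) = 3.66 V.
With the load, R₂ becomes R₂‖R_L = 31.95 kΩ, so V = 10.2 × 31.95/119.7 = 2.72 V.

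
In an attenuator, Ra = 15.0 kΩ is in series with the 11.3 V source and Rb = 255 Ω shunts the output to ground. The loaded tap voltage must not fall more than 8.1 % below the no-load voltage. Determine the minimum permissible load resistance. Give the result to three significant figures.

Output resistance R_th = Ra‖Rb = (15000 × 255)/15260 = 250.7 Ω.
The fractional drop is R_th/(R_th + R_L); requiring this ≤ 0.0810 gives R_L ≥ R_th(1/0.0810 − 1) = 250.7 × 11.35 = 2.84 kΩ.

R_L(min) ≈ 2.84 kΩ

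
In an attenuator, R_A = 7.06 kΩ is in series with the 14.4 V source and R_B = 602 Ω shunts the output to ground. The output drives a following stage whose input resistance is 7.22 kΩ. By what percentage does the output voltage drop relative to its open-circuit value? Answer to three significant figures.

The divider's output (Thévenin) resistance is R_A‖R_B = 554.7 Ω.
Fractional drop under load = R_th/(R_th + R_L) = 554.7 / (554.7 + 7220) = 0.07135.
So the output falls by 7.13 %.

7.13 %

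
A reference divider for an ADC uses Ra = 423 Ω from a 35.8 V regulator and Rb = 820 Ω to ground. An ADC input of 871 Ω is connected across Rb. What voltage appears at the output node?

The load sits in parallel with Rb: Rb‖R_L = (820 × 871) / (820 + 871) = 422.4 Ω.
V_out = 35.8 × 422.4 / (423 + 422.4) = 35.8 × 422.4/845.4 = 17.9 V.

V_out ≈ 17.9 V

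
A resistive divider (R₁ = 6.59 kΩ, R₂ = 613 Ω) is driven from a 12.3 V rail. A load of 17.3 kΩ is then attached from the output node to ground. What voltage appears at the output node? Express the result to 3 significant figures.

The load sits in parallel with R₂: R₂‖R_L = (613 × 17300) / (613 + 17300) = 592.0 Ω.
V_out = 12.3 × 592.0 / (6590 + 592.0) = 12.3 × 592.0/7182 = 1.01 V.

V_out ≈ 1.01 V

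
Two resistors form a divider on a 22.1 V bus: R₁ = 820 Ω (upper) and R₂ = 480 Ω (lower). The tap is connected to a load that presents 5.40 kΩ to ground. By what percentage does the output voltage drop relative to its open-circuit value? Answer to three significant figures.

The divider's output (Thévenin) resistance is R₁‖R₂ = 302.8 Ω.
Fractional drop under load = R_th/(R_th + R_L) = 302.8 / (302.8 + 5400) = 0.05309.
So the output falls by 5.31 %.

5.31 %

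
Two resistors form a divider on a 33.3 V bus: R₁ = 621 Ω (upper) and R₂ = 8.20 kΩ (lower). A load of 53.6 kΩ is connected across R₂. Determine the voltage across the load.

The load sits in parallel with R₂: R₂‖R_L = (8200 × 53600) / (8200 + 53600) = 7112 Ω.
V_out = 33.3 × 7112 / (621 + 7112) = 33.3 × 7112/7733 = 30.6 V.
(Unloaded it would have been 31.0 V.)

V_out ≈ 30.6 V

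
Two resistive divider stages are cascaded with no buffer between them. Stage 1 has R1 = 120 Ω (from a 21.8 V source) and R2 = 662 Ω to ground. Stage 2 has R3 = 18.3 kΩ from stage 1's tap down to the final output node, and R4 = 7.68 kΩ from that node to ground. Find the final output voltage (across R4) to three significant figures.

V_out ≈ 5.43 V

Stage 2 presents R3+R4 = 25980 Ω as a load on stage 1's tap.
Stage 1's lower leg becomes R2‖(R3+R4) = 645.6 Ω, so V_mid = 21.8 × 645.6/765.6 = 18.38 V.
Stage 2 is itself unloaded: V_out = V_mid × R4/(R3+R4) = 18.38 × 7680/25980 = 5.43 V.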